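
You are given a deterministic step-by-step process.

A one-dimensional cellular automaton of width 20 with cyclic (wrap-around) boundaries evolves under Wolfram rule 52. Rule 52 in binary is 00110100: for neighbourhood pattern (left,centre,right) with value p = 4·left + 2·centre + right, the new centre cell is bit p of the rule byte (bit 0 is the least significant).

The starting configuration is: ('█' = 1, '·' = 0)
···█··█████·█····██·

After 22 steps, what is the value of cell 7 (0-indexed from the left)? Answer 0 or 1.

0) ···█··█████·█····██·
1) ···██······███·····█
2) █····█········█····█
3) ·█···██·······██····
4) ·██····█········█···
5) ···█···██·······██··
6) ···██····█········█·
7) ·····█···██·······██
8) █····██····█········
9) ██·····█···██·······
10) ··█····██····█······
11) ··██·····█···██·····
12) ····█····██····█····
13) ····██·····█···██···
14) ······█····██····█··
15) ······██·····█···██·
16) ········█····██····█
17) █·······██·····█···█
18) ·█········█····██···
19) ·██·······██·····█··
20) ···█········█····██·
21) ···██·······██·····█
22) █····█········█····█

0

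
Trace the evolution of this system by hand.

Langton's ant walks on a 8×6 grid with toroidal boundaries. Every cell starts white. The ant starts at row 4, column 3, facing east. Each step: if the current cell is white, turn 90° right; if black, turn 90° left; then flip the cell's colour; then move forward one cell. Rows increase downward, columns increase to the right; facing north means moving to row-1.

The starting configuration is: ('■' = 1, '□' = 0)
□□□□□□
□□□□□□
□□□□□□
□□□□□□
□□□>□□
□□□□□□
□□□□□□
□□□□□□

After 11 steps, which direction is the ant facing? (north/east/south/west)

k=0  □□□□□□
□□□□□□
□□□□□□
□□□□□□
□□□>□□
□□□□□□
□□□□□□
□□□□□□
k=1  □□□□□□
□□□□□□
□□□□□□
□□□□□□
□□□■□□
□□□v□□
□□□□□□
□□□□□□
k=2  □□□□□□
□□□□□□
□□□□□□
□□□□□□
□□□■□□
□□<■□□
□□□□□□
□□□□□□
k=3  □□□□□□
□□□□□□
□□□□□□
□□□□□□
□□^■□□
□□■■□□
□□□□□□
□□□□□□
k=4  □□□□□□
□□□□□□
□□□□□□
□□□□□□
□□■>□□
□□■■□□
□□□□□□
□□□□□□
k=5  □□□□□□
□□□□□□
□□□□□□
□□□^□□
□□■□□□
□□■■□□
□□□□□□
□□□□□□
k=6  □□□□□□
□□□□□□
□□□□□□
□□□■>□
□□■□□□
□□■■□□
□□□□□□
□□□□□□
k=7  □□□□□□
□□□□□□
□□□□□□
□□□■■□
□□■□v□
□□■■□□
□□□□□□
□□□□□□
k=8  □□□□□□
□□□□□□
□□□□□□
□□□■■□
□□■<■□
□□■■□□
□□□□□□
□□□□□□
k=9  □□□□□□
□□□□□□
□□□□□□
□□□^■□
□□■■■□
□□■■□□
□□□□□□
□□□□□□
k=10  □□□□□□
□□□□□□
□□□□□□
□□<□■□
□□■■■□
□□■■□□
□□□□□□
□□□□□□
k=11  □□□□□□
□□□□□□
□□^□□□
□□■□■□
□□■■■□
□□■■□□
□□□□□□
□□□□□□

north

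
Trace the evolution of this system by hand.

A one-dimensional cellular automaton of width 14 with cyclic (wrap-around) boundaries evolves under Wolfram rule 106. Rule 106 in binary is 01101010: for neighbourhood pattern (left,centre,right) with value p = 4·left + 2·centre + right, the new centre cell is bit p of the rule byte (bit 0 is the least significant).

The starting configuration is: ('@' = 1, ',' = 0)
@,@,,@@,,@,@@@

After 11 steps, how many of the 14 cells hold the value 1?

9

k=0  @,@,,@@,,@,@@@
k=1  @@,,@@@,@,@@,,
k=2  @@,@@,@@,@@@,@
k=3  ,@@@@@@@@@,@@@
k=4  @@,,,,,,,@@@,@
k=5  ,@,,,,,,@@,@@@
k=6  @,,,,,,@@@@@,@
k=7  @,,,,,@@,,,@@@
k=8  @,,,,@@@,,@@,,
k=9  ,,,,@@,@,@@@,@
k=10  ,,,@@@@,@@,@@,
k=11  ,,@@,,@@@@@@@,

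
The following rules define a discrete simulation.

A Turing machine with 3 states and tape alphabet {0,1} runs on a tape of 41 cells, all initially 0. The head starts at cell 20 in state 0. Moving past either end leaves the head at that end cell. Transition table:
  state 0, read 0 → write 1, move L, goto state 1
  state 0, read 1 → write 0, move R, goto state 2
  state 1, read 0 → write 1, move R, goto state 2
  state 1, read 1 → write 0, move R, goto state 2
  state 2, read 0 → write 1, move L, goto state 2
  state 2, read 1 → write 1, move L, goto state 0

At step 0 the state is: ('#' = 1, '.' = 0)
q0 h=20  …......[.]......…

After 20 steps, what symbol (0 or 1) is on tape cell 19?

1

gen 0: q0 h=20  …......[.]......…
gen 1: q1 h=19  …......[.]#.....…
gen 2: q2 h=20  ….....#[#]......…
gen 3: q0 h=19  …......[#]#.....…
gen 4: q2 h=20  …......[#]......…
gen 5: q0 h=19  …......[.]#.....…
gen 6: q1 h=18  …......[.]##....…
gen 7: q2 h=19  ….....#[#]#.....…
gen 8: q0 h=18  …......[#]##....…
gen 9: q2 h=19  …......[#]#.....…
gen 10: q0 h=18  …......[.]##....…
gen 11: q1 h=17  …......[.]###...…
gen 12: q2 h=18  ….....#[#]##....…
gen 13: q0 h=17  …......[#]###...…
gen 14: q2 h=18  …......[#]##....…
gen 15: q0 h=17  …......[.]###...…
gen 16: q1 h=16  …......[.]####..…
gen 17: q2 h=17  ….....#[#]###...…
gen 18: q0 h=16  …......[#]####..…
gen 19: q2 h=17  …......[#]###...…
gen 20: q0 h=16  …......[.]####..…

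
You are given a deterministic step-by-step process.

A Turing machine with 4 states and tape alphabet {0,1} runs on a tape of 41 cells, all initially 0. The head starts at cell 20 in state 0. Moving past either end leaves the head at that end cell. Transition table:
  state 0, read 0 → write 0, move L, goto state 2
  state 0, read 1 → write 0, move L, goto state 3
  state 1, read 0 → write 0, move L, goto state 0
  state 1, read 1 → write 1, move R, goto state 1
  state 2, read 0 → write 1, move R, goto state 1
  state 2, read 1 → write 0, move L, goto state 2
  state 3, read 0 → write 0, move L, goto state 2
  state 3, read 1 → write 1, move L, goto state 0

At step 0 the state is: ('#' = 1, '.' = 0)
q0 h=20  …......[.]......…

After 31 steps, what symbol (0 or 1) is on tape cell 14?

0

t=0: q0 h=20  …......[.]......…
t=1: q2 h=19  …......[.]......…
t=2: q1 h=20  ….....#[.]......…
t=3: q0 h=19  …......[#]......…
t=4: q3 h=18  …......[.]......…
t=5: q2 h=17  …......[.]......…
t=6: q1 h=18  ….....#[.]......…
t=7: q0 h=17  …......[#]......…
t=8: q3 h=16  …......[.]......…
t=9: q2 h=15  …......[.]......…
t=10: q1 h=16  ….....#[.]......…
t=11: q0 h=15  …......[#]......…
t=12: q3 h=14  …......[.]......…
t=13: q2 h=13  …......[.]......…
t=14: q1 h=14  ….....#[.]......…
t=15: q0 h=13  …......[#]......…
t=16: q3 h=12  …......[.]......…
t=17: q2 h=11  …......[.]......…
t=18: q1 h=12  ….....#[.]......…
t=19: q0 h=11  …......[#]......…
t=20: q3 h=10  …......[.]......…
t=21: q2 h= 9  …......[.]......…
t=22: q1 h=10  ….....#[.]......…
t=23: q0 h= 9  …......[#]......…
t=24: q3 h= 8  …......[.]......…
t=25: q2 h= 7  …......[.]......…
t=26: q1 h= 8  ….....#[.]......…
t=27: q0 h= 7  …......[#]......…
t=28: q3 h= 6  |......[.]......…
t=29: q2 h= 5  |.....[.]......…
t=30: q1 h= 6  |.....#[.]......…
t=31: q0 h= 5  |.....[#]......…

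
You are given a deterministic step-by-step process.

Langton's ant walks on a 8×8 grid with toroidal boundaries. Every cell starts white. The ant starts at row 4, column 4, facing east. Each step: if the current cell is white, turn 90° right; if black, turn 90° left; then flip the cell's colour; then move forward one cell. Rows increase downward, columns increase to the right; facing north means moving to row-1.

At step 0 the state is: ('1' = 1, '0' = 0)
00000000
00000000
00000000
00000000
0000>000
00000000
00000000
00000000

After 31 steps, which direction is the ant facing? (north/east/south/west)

north

t=0: 00000000
00000000
00000000
00000000
0000>000
00000000
00000000
00000000
t=1: 00000000
00000000
00000000
00000000
00001000
0000v000
00000000
00000000
t=2: 00000000
00000000
00000000
00000000
00001000
000<1000
00000000
00000000
t=3: 00000000
00000000
00000000
00000000
000^1000
00011000
00000000
00000000
t=4: 00000000
00000000
00000000
00000000
0001>000
00011000
00000000
00000000
t=5: 00000000
00000000
00000000
0000^000
00010000
00011000
00000000
00000000
t=6: 00000000
00000000
00000000
00001>00
00010000
00011000
00000000
00000000
t=7: 00000000
00000000
00000000
00001100
00010v00
00011000
00000000
00000000
t=8: 00000000
00000000
00000000
00001100
0001<100
00011000
00000000
00000000
t=9: 00000000
00000000
00000000
0000^100
00011100
00011000
00000000
00000000
t=10: 00000000
00000000
00000000
000<0100
00011100
00011000
00000000
00000000
t=11: 00000000
00000000
000^0000
00010100
00011100
00011000
00000000
00000000
t=12: 00000000
00000000
0001>000
00010100
00011100
00011000
00000000
00000000
t=13: 00000000
00000000
00011000
0001v100
00011100
00011000
00000000
00000000
t=14: 00000000
00000000
00011000
000<1100
00011100
00011000
00000000
00000000
t=15: 00000000
00000000
00011000
00001100
000v1100
00011000
00000000
00000000
t=16: 00000000
00000000
00011000
00001100
0000>100
00011000
00000000
00000000
t=17: 00000000
00000000
00011000
0000^100
00000100
00011000
00000000
00000000
t=18: 00000000
00000000
00011000
000<0100
00000100
00011000
00000000
00000000
t=19: 00000000
00000000
000^1000
00010100
00000100
00011000
00000000
00000000
t=20: 00000000
00000000
00<01000
00010100
00000100
00011000
00000000
00000000
t=21: 00000000
00^00000
00101000
00010100
00000100
00011000
00000000
00000000
t=22: 00000000
001>0000
00101000
00010100
00000100
00011000
00000000
00000000
t=23: 00000000
00110000
001v1000
00010100
00000100
00011000
00000000
00000000
t=24: 00000000
00110000
00<11000
00010100
00000100
00011000
00000000
00000000
t=25: 00000000
00110000
00011000
00v10100
00000100
00011000
00000000
00000000
t=26: 00000000
00110000
00011000
0<110100
00000100
00011000
00000000
00000000
t=27: 00000000
00110000
0^011000
01110100
00000100
00011000
00000000
00000000
t=28: 00000000
00110000
01>11000
01110100
00000100
00011000
00000000
00000000
t=29: 00000000
00110000
01111000
01v10100
00000100
00011000
00000000
00000000
t=30: 00000000
00110000
01111000
010>0100
00000100
00011000
00000000
00000000
t=31: 00000000
00110000
011^1000
01000100
00000100
00011000
00000000
00000000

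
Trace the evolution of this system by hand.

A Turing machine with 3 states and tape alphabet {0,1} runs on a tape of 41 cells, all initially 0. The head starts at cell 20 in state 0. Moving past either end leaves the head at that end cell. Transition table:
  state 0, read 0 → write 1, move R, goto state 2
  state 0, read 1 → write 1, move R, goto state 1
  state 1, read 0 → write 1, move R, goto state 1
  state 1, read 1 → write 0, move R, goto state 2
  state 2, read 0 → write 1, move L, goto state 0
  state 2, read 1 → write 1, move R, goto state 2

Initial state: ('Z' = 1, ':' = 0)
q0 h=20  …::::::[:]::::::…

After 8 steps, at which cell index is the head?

22

k=0  q0 h=20  …::::::[:]::::::…
k=1  q2 h=21  …:::::Z[:]::::::…
k=2  q0 h=20  …::::::[Z]Z:::::…
k=3  q1 h=21  …:::::Z[Z]::::::…
k=4  q2 h=22  …::::Z:[:]::::::…
k=5  q0 h=21  …:::::Z[:]Z:::::…
k=6  q2 h=22  …::::ZZ[Z]::::::…
k=7  q2 h=23  …:::ZZZ[:]::::::…
k=8  q0 h=22  …::::ZZ[Z]Z:::::…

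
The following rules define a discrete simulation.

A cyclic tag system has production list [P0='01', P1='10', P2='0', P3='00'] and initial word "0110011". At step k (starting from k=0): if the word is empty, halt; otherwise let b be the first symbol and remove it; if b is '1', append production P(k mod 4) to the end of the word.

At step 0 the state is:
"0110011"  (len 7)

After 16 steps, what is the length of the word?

step 0: "0110011"  (len 7)
step 1: "110011"  (len 6)
step 2: "1001110"  (len 7)
step 3: "0011100"  (len 7)
step 4: "011100"  (len 6)
step 5: "11100"  (len 5)
step 6: "110010"  (len 6)
step 7: "100100"  (len 6)
step 8: "0010000"  (len 7)
step 9: "010000"  (len 6)
step 10: "10000"  (len 5)
step 11: "00000"  (len 5)
step 12: "0000"  (len 4)
step 13: "000"  (len 3)
step 14: "00"  (len 2)
step 15: "0"  (len 1)
step 16: (halted — word empty)

0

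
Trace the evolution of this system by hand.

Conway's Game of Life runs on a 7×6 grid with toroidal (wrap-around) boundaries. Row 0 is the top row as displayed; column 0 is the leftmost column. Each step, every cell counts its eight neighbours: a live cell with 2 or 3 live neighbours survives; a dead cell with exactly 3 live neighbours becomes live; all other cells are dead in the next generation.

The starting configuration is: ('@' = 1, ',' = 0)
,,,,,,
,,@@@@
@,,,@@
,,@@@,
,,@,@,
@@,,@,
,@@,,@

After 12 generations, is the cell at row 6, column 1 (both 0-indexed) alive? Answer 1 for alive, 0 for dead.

1

t=0: ,,,,,,
,,@@@@
@,,,@@
,,@@@,
,,@,@,
@@,,@,
,@@,,@
t=1: @@,,,@
@,,@,,
@@,,,,
,@@,,,
,,@,@,
@,,,@,
,@@,,@
t=2: ,,,,@@
,,@,,,
@,,,,,
@,@@,,
,,@,,@
@,@,@,
,,@,@,
t=3: ,,,,@@
,,,,,@
,,@@,,
@,@@,@
@,@,@@
,,@,@,
,@,,@,
t=4: @,,,@@
,,,@,@
@@@@,@
@,,,,,
@,@,,,
@,@,@,
,,,,@,
t=5: @,,@,,
,,,@,,
,@@@,@
,,,@,,
@,,@,,
,,,,,,
@@,,@,
t=6: @@@@@@
@@,@,,
,,,@,,
@@,@,,
,,,,,,
@@,,,@
@@,,,@
t=7: ,,,@,,
,,,,,,
,,,@@,
,,@,,,
,,@,,@
,@,,,@
,,,@,,
t=8: ,,,,,,
,,,@@,
,,,@,,
,,@,@,
@@@,,,
@,@,@,
,,@,@,
t=9: ,,,,@,
,,,@@,
,,@,,,
,,@,,,
@,@,,,
@,@,,,
,@,,,@
t=10: ,,,@@@
,,,@@,
,,@,,,
,,@@,,
,,@@,,
@,@,,@
@@,,,@
t=11: ,,@@,,
,,@,,@
,,@,@,
,@,,,,
,,,,@,
,,@@@@
,@@@,,
t=12: ,,,,@,
,@@,@,
,@@@,,
,,,@,,
,,@,@@
,@,,,@
,@,,,,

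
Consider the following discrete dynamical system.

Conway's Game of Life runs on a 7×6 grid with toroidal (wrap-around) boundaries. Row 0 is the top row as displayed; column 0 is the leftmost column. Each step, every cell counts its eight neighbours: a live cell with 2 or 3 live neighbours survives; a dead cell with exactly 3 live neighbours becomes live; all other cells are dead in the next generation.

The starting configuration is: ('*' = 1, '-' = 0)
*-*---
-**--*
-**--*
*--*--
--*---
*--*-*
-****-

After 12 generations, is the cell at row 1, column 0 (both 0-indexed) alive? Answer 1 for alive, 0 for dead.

1

gen 0: *-*---
-**--*
-**--*
*--*--
--*---
*--*-*
-****-
gen 1: *---**
---*-*
---***
*--*--
******
*----*
----*-
gen 2: *--*--
---*--
*-**-*
------
--**--
--*---
----*-
gen 3: ---**-
**-*-*
--***-
-*--*-
--**--
--*---
---*--
gen 4: *--*-*
**---*
------
-*--*-
-***--
--*---
--***-
gen 5: ---*--
-*--**
-*---*
-*-*--
-*-*--
----*-
-**-**
gen 6: -*-*--
--*-**
-*---*
-*--*-
---**-
**--**
--*-**
gen 7: **----
-*****
-***-*
*-****
-***--
***---
--*---
gen 8: *---**
-----*
------
-----*
------
*-----
--*---
gen 9: *---**
*---**
------
------
------
------
**----
gen 10: ----*-
*---*-
-----*
------
------
------
**----
gen 11: **----
----*-
-----*
------
------
------
------
gen 12: ------
*----*
------
------
------
------
------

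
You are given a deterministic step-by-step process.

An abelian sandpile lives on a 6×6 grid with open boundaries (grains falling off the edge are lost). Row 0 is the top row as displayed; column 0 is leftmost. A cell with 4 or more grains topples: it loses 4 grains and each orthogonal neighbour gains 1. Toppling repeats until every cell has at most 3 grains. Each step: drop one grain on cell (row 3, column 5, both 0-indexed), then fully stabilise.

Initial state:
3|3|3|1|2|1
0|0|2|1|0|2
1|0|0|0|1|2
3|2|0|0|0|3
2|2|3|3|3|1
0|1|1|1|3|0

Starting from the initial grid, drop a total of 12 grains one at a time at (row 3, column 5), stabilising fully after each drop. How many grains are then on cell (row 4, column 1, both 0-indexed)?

gen 0: 3|3|3|1|2|1
0|0|2|1|0|2
1|0|0|0|1|2
3|2|0|0|0|3
2|2|3|3|3|1
0|1|1|1|3|0
gen 1: 3|3|3|1|2|1
0|0|2|1|0|2
1|0|0|0|1|3
3|2|0|0|1|0
2|2|3|3|3|2
0|1|1|1|3|0
gen 2: 3|3|3|1|2|1
0|0|2|1|0|2
1|0|0|0|1|3
3|2|0|0|1|1
2|2|3|3|3|2
0|1|1|1|3|0
gen 3: 3|3|3|1|2|1
0|0|2|1|0|2
1|0|0|0|1|3
3|2|0|0|1|2
2|2|3|3|3|2
0|1|1|1|3|0
gen 4: 3|3|3|1|2|1
0|0|2|1|0|2
1|0|0|0|1|3
3|2|0|0|1|3
2|2|3|3|3|2
0|1|1|1|3|0
gen 5: 3|3|3|1|2|1
0|0|2|1|0|3
1|0|0|0|2|0
3|2|0|0|2|1
2|2|3|3|3|3
0|1|1|1|3|0
gen 6: 3|3|3|1|2|1
0|0|2|1|0|3
1|0|0|0|2|0
3|2|0|0|2|2
2|2|3|3|3|3
0|1|1|1|3|0
gen 7: 3|3|3|1|2|1
0|0|2|1|0|3
1|0|0|0|2|0
3|2|0|0|2|3
2|2|3|3|3|3
0|1|1|1|3|0
gen 8: 3|3|3|1|2|1
0|0|2|1|0|3
1|0|0|0|3|1
3|2|1|2|0|2
2|3|0|1|3|1
0|1|2|3|0|2
gen 9: 3|3|3|1|2|1
0|0|2|1|0|3
1|0|0|0|3|1
3|2|1|2|0|3
2|3|0|1|3|1
0|1|2|3|0|2
gen 10: 3|3|3|1|2|1
0|0|2|1|0|3
1|0|0|0|3|2
3|2|1|2|1|0
2|3|0|1|3|2
0|1|2|3|0|2
gen 11: 3|3|3|1|2|1
0|0|2|1|0|3
1|0|0|0|3|2
3|2|1|2|1|1
2|3|0|1|3|2
0|1|2|3|0|2
gen 12: 3|3|3|1|2|1
0|0|2|1|0|3
1|0|0|0|3|2
3|2|1|2|1|2
2|3|0|1|3|2
0|1|2|3|0|2

3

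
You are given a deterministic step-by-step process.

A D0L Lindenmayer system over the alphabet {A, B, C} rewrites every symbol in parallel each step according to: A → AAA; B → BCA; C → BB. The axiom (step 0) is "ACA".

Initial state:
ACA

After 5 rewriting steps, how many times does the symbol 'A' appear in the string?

586

0) ACA
1) AAABBAAA
2) AAAAAAAAABCABCAAAAAAAAAA
3) AAAAAAAAAAAAAAAAAAAAAAAAAAABCABBAAABCABBAAAAAAAAAAAAAAAAAAAAAAAAAAAAAA
4) AAAAAAAAAAAAAAAAAAAAAAAAAAAAAAAAAAAAAAAAAAAAAAAAAAAAAAAAAA…AAAAAAAAAAAAAAAAAAAAAAAAAAAAAAAAAAAAAAAAAAAAAAAAAAAAAAAAAA  (len 208)
5) AAAAAAAAAAAAAAAAAAAAAAAAAAAAAAAAAAAAAAAAAAAAAAAAAAAAAAAAAA…AAAAAAAAAAAAAAAAAAAAAAAAAAAAAAAAAAAAAAAAAAAAAAAAAAAAAAAAAA  (len 618)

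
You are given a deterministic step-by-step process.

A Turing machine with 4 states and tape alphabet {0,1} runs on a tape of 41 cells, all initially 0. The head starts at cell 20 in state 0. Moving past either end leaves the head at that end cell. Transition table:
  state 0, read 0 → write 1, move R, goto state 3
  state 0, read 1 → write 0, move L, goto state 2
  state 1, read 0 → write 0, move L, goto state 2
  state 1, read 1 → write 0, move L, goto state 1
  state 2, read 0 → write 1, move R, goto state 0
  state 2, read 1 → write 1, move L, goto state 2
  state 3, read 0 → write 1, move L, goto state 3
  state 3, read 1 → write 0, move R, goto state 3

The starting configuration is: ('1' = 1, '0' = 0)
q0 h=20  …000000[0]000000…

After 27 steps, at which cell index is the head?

0

0) q0 h=20  …000000[0]000000…
1) q3 h=21  …000001[0]000000…
2) q3 h=20  …000000[1]100000…
3) q3 h=21  …000000[1]000000…
4) q3 h=22  …000000[0]000000…
5) q3 h=21  …000000[0]100000…
6) q3 h=20  …000000[0]110000…
7) q3 h=19  …000000[0]111000…
8) q3 h=18  …000000[0]111100…
9) q3 h=17  …000000[0]111110…
10) q3 h=16  …000000[0]111111…
11) q3 h=15  …000000[0]111111…
12) q3 h=14  …000000[0]111111…
13) q3 h=13  …000000[0]111111…
14) q3 h=12  …000000[0]111111…
15) q3 h=11  …000000[0]111111…
16) q3 h=10  …000000[0]111111…
17) q3 h= 9  …000000[0]111111…
18) q3 h= 8  …000000[0]111111…
19) q3 h= 7  …000000[0]111111…
20) q3 h= 6  |000000[0]111111…
21) q3 h= 5  |00000[0]111111…
22) q3 h= 4  |0000[0]111111…
23) q3 h= 3  |000[0]111111…
24) q3 h= 2  |00[0]111111…
25) q3 h= 1  |0[0]111111…
26) q3 h= 0  |[0]111111…
27) q3 h= 0  |[1]111111…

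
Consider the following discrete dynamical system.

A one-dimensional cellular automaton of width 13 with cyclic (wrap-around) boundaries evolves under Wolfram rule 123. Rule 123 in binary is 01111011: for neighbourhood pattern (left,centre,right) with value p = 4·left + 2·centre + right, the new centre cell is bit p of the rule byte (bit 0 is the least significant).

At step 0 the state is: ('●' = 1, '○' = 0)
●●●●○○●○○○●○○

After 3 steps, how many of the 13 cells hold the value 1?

9

t=0: ●●●●○○●○○○●○○
t=1: ●○○●●●○●●●○●●
t=2: ●●●●○●●●○●●●○
t=3: ●○○●●●○●●●○●●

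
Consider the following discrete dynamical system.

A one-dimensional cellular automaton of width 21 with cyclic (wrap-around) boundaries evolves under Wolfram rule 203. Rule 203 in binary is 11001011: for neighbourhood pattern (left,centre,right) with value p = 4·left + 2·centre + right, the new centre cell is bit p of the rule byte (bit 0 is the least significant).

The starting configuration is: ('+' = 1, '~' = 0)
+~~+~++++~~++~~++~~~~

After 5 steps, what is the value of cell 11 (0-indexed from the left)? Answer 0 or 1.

1

step 0: +~~+~++++~~++~~++~~~~
step 1: ~~+~~++++~+++~+++~+++
step 2: ~+~~+++++~+++~+++~+++
step 3: ~~~++++++~+++~+++~+++
step 4: ~++++++++~+++~+++~+++
step 5: ~++++++++~+++~+++~+++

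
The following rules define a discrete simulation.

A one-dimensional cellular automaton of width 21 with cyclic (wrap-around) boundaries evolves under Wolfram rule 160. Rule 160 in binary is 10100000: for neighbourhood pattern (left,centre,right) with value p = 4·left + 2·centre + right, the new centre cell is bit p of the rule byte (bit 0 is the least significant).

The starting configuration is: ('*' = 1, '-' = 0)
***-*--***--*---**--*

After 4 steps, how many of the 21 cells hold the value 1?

0

t=0: ***-*--***--*---**--*
t=1: **-*----*------------
t=2: --*------------------
t=3: ---------------------
t=4: ---------------------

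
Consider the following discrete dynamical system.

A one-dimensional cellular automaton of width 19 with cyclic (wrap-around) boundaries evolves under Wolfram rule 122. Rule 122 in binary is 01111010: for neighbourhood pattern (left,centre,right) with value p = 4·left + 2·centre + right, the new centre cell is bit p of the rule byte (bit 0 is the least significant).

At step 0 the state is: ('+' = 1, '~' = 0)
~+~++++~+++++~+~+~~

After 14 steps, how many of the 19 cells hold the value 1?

[0] ~+~++++~+++++~+~+~~
[1] +~++~~+++~~~++~+~+~
[2] ~++++++~++~++++~+~+
[3] ++~~~~++++++~~++~+~
[4] +++~~++~~~~++++++~+
[5] ~~++++++~~++~~~~+++
[6] +++~~~~++++++~~++~+
[7] ~~++~~++~~~~+++++++
[8] +++++++++~~++~~~~~+
[9] ~~~~~~~~++++++~~~++
[10] +~~~~~~++~~~~++~+++
[11] ++~~~~++++~~+++++~~
[12] +++~~++~~++++~~~+++
[13] ~~++++++++~~++~++~~
[14] ~++~~~~~~+++++++++~

11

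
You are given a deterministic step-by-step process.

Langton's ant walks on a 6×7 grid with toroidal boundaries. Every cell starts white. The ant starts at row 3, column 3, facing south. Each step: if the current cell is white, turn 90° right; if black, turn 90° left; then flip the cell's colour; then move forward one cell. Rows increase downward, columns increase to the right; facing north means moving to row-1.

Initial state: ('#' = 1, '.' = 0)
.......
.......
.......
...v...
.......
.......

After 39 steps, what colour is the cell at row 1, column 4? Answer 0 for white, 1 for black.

k=0  .......
.......
.......
...v...
.......
.......
k=1  .......
.......
.......
..<#...
.......
.......
k=2  .......
.......
..^....
..##...
.......
.......
k=3  .......
.......
..#>...
..##...
.......
.......
k=4  .......
.......
..##...
..#v...
.......
.......
k=5  .......
.......
..##...
..#.>..
.......
.......
k=6  .......
.......
..##...
..#.#..
....v..
.......
k=7  .......
.......
..##...
..#.#..
...<#..
.......
k=8  .......
.......
..##...
..#^#..
...##..
.......
k=9  .......
.......
..##...
..##>..
...##..
.......
k=10  .......
.......
..##^..
..##...
...##..
.......
k=11  .......
.......
..###>.
..##...
...##..
.......
k=12  .......
.......
..####.
..##.v.
...##..
.......
k=13  .......
.......
..####.
..##<#.
...##..
.......
k=14  .......
.......
..##^#.
..####.
...##..
.......
k=15  .......
.......
..#<.#.
..####.
...##..
.......
k=16  .......
.......
..#..#.
..#v##.
...##..
.......
k=17  .......
.......
..#..#.
..#.>#.
...##..
.......
k=18  .......
.......
..#.^#.
..#..#.
...##..
.......
k=19  .......
.......
..#.#>.
..#..#.
...##..
.......
k=20  .......
.....^.
..#.#..
..#..#.
...##..
.......
k=21  .......
.....#>
..#.#..
..#..#.
...##..
.......
k=22  .......
.....##
..#.#.v
..#..#.
...##..
.......
k=23  .......
.....##
..#.#<#
..#..#.
...##..
.......
k=24  .......
.....^#
..#.###
..#..#.
...##..
.......
k=25  .......
....<.#
..#.###
..#..#.
...##..
.......
k=26  ....^..
....#.#
..#.###
..#..#.
...##..
.......
k=27  ....#>.
....#.#
..#.###
..#..#.
...##..
.......
k=28  ....##.
....#v#
..#.###
..#..#.
...##..
.......
k=29  ....##.
....<##
..#.###
..#..#.
...##..
.......
k=30  ....##.
.....##
..#.v##
..#..#.
...##..
.......
k=31  ....##.
.....##
..#..>#
..#..#.
...##..
.......
k=32  ....##.
.....^#
..#...#
..#..#.
...##..
.......
k=33  ....##.
....<.#
..#...#
..#..#.
...##..
.......
k=34  ....^#.
....#.#
..#...#
..#..#.
...##..
.......
k=35  ...<.#.
....#.#
..#...#
..#..#.
...##..
.......
k=36  ...#.#.
....#.#
..#...#
..#..#.
...##..
...^...
k=37  ...#.#.
....#.#
..#...#
..#..#.
...##..
...#>..
k=38  ...#v#.
....#.#
..#...#
..#..#.
...##..
...##..
k=39  ...<##.
....#.#
..#...#
..#..#.
...##..
...##..

1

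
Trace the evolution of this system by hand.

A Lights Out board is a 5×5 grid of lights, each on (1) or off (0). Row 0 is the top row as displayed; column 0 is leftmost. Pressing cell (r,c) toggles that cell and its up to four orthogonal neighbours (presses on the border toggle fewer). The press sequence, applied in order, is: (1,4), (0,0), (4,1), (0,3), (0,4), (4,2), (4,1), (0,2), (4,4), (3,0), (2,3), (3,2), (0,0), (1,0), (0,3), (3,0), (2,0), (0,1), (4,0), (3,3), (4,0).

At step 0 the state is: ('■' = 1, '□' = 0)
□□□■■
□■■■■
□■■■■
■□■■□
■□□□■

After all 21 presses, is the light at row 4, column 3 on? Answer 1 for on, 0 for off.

gen 0: □□□■■
□■■■■
□■■■■
■□■■□
■□□□■
gen 1: □□□■□
□■■□□
□■■■□
■□■■□
■□□□■
gen 2: ■■□■□
■■■□□
□■■■□
■□■■□
■□□□■
gen 3: ■■□■□
■■■□□
□■■■□
■■■■□
□■■□■
gen 4: ■■■□■
■■■■□
□■■■□
■■■■□
□■■□■
gen 5: ■■■■□
■■■■■
□■■■□
■■■■□
□■■□■
gen 6: ■■■■□
■■■■■
□■■■□
■■□■□
□□□■■
gen 7: ■■■■□
■■■■■
□■■■□
■□□■□
■■■■■
gen 8: ■□□□□
■■□■■
□■■■□
■□□■□
■■■■■
gen 9: ■□□□□
■■□■■
□■■■□
■□□■■
■■■□□
gen 10: ■□□□□
■■□■■
■■■■□
□■□■■
□■■□□
gen 11: ■□□□□
■■□□■
■■□□■
□■□□■
□■■□□
gen 12: ■□□□□
■■□□■
■■■□■
□□■■■
□■□□□
gen 13: □■□□□
□■□□■
■■■□■
□□■■■
□■□□□
gen 14: ■■□□□
■□□□■
□■■□■
□□■■■
□■□□□
gen 15: ■■■■■
■□□■■
□■■□■
□□■■■
□■□□□
gen 16: ■■■■■
■□□■■
■■■□■
■■■■■
■■□□□
gen 17: ■■■■■
□□□■■
□□■□■
□■■■■
■■□□□
gen 18: □□□■■
□■□■■
□□■□■
□■■■■
■■□□□
gen 19: □□□■■
□■□■■
□□■□■
■■■■■
□□□□□
gen 20: □□□■■
□■□■■
□□■■■
■■□□□
□□□■□
gen 21: □□□■■
□■□■■
□□■■■
□■□□□
■■□■□

1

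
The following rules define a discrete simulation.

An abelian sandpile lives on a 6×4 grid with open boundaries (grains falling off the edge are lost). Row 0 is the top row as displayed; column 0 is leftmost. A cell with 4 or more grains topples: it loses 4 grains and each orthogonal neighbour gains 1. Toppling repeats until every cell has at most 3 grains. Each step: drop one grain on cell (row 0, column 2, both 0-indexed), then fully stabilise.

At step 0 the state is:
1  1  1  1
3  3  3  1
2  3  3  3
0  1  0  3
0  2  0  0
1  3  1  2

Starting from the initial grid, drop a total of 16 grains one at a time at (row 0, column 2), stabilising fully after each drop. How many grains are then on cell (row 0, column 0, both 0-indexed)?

0

0) 1  1  1  1
3  3  3  1
2  3  3  3
0  1  0  3
0  2  0  0
1  3  1  2
1) 1  1  2  1
3  3  3  1
2  3  3  3
0  1  0  3
0  2  0  0
1  3  1  2
2) 1  1  3  1
3  3  3  1
2  3  3  3
0  1  0  3
0  2  0  0
1  3  1  2
3) 2  3  1  2
1  2  2  3
0  2  2  1
1  2  2  0
0  2  0  1
1  3  1  2
4) 2  3  2  2
1  2  2  3
0  2  2  1
1  2  2  0
0  2  0  1
1  3  1  2
5) 2  3  3  2
1  2  2  3
0  2  2  1
1  2  2  0
0  2  0  1
1  3  1  2
6) 3  0  1  3
1  3  3  3
0  2  2  1
1  2  2  0
0  2  0  1
1  3  1  2
7) 3  0  2  3
1  3  3  3
0  2  2  1
1  2  2  0
0  2  0  1
1  3  1  2
8) 3  0  3  3
1  3  3  3
0  2  2  1
1  2  2  0
0  2  0  1
1  3  1  2
9) 3  2  2  1
2  0  2  1
0  3  3  2
1  2  2  0
0  2  0  1
1  3  1  2
10) 3  2  3  1
2  0  2  1
0  3  3  2
1  2  2  0
0  2  0  1
1  3  1  2
11) 3  3  0  2
2  0  3  1
0  3  3  2
1  2  2  0
0  2  0  1
1  3  1  2
12) 3  3  1  2
2  0  3  1
0  3  3  2
1  2  2  0
0  2  0  1
1  3  1  2
13) 3  3  2  2
2  0  3  1
0  3  3  2
1  2  2  0
0  2  0  1
1  3  1  2
14) 3  3  3  2
2  0  3  1
0  3  3  2
1  2  2  0
0  2  0  1
1  3  1  2
15) 0  1  2  3
3  3  1  2
1  0  1  3
1  3  3  0
0  2  0  1
1  3  1  2
16) 0  1  3  3
3  3  1  2
1  0  1  3
1  3  3  0
0  2  0  1
1  3  1  2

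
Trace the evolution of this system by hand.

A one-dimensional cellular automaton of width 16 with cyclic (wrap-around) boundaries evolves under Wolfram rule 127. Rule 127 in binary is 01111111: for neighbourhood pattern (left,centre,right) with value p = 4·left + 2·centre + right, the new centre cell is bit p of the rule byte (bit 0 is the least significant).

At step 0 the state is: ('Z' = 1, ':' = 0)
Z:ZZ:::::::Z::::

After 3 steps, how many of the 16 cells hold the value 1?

16

t=0: Z:ZZ:::::::Z::::
t=1: ZZZZZZZZZZZZZZZZ
t=2: ::::::::::::::::
t=3: ZZZZZZZZZZZZZZZZ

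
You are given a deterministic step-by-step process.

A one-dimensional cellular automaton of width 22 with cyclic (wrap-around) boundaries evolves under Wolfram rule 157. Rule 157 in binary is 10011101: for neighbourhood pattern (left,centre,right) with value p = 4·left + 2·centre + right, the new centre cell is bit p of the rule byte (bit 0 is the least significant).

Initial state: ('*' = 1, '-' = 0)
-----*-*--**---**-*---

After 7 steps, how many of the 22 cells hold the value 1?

[0] -----*-*--**---**-*---
[1] ****-*-**-*-**-*--****
[2] ***--*-*--*-*--**-****
[3] **-*-*-**-*-**-*--****
[4] *--*-*-*--*-*--**-****
[5] -*-*-*-**-*-**-*--****
[6] -*-*-*-*--*-*--**-***-
[7] -*-*-*-**-*-**-*--**-*

12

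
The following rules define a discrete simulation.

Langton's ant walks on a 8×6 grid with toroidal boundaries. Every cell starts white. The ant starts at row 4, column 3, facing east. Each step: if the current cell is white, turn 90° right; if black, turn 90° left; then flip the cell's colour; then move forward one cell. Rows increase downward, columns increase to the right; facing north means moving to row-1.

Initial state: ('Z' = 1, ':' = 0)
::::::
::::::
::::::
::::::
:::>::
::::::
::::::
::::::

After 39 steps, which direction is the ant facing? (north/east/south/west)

0) ::::::
::::::
::::::
::::::
:::>::
::::::
::::::
::::::
1) ::::::
::::::
::::::
::::::
:::Z::
:::v::
::::::
::::::
2) ::::::
::::::
::::::
::::::
:::Z::
::<Z::
::::::
::::::
3) ::::::
::::::
::::::
::::::
::^Z::
::ZZ::
::::::
::::::
4) ::::::
::::::
::::::
::::::
::Z>::
::ZZ::
::::::
::::::
5) ::::::
::::::
::::::
:::^::
::Z:::
::ZZ::
::::::
::::::
6) ::::::
::::::
::::::
:::Z>:
::Z:::
::ZZ::
::::::
::::::
7) ::::::
::::::
::::::
:::ZZ:
::Z:v:
::ZZ::
::::::
::::::
8) ::::::
::::::
::::::
:::ZZ:
::Z<Z:
::ZZ::
::::::
::::::
9) ::::::
::::::
::::::
:::^Z:
::ZZZ:
::ZZ::
::::::
::::::
10) ::::::
::::::
::::::
::<:Z:
::ZZZ:
::ZZ::
::::::
::::::
11) ::::::
::::::
::^:::
::Z:Z:
::ZZZ:
::ZZ::
::::::
::::::
12) ::::::
::::::
::Z>::
::Z:Z:
::ZZZ:
::ZZ::
::::::
::::::
13) ::::::
::::::
::ZZ::
::ZvZ:
::ZZZ:
::ZZ::
::::::
::::::
14) ::::::
::::::
::ZZ::
::<ZZ:
::ZZZ:
::ZZ::
::::::
::::::
15) ::::::
::::::
::ZZ::
:::ZZ:
::vZZ:
::ZZ::
::::::
::::::
16) ::::::
::::::
::ZZ::
:::ZZ:
:::>Z:
::ZZ::
::::::
::::::
17) ::::::
::::::
::ZZ::
:::^Z:
::::Z:
::ZZ::
::::::
::::::
18) ::::::
::::::
::ZZ::
::<:Z:
::::Z:
::ZZ::
::::::
::::::
19) ::::::
::::::
::^Z::
::Z:Z:
::::Z:
::ZZ::
::::::
::::::
20) ::::::
::::::
:<:Z::
::Z:Z:
::::Z:
::ZZ::
::::::
::::::
21) ::::::
:^::::
:Z:Z::
::Z:Z:
::::Z:
::ZZ::
::::::
::::::
22) ::::::
:Z>:::
:Z:Z::
::Z:Z:
::::Z:
::ZZ::
::::::
::::::
23) ::::::
:ZZ:::
:ZvZ::
::Z:Z:
::::Z:
::ZZ::
::::::
::::::
24) ::::::
:ZZ:::
:<ZZ::
::Z:Z:
::::Z:
::ZZ::
::::::
::::::
25) ::::::
:ZZ:::
::ZZ::
:vZ:Z:
::::Z:
::ZZ::
::::::
::::::
26) ::::::
:ZZ:::
::ZZ::
<ZZ:Z:
::::Z:
::ZZ::
::::::
::::::
27) ::::::
:ZZ:::
^:ZZ::
ZZZ:Z:
::::Z:
::ZZ::
::::::
::::::
28) ::::::
:ZZ:::
Z>ZZ::
ZZZ:Z:
::::Z:
::ZZ::
::::::
::::::
29) ::::::
:ZZ:::
ZZZZ::
ZvZ:Z:
::::Z:
::ZZ::
::::::
::::::
30) ::::::
:ZZ:::
ZZZZ::
Z:>:Z:
::::Z:
::ZZ::
::::::
::::::
31) ::::::
:ZZ:::
ZZ^Z::
Z:::Z:
::::Z:
::ZZ::
::::::
::::::
32) ::::::
:ZZ:::
Z<:Z::
Z:::Z:
::::Z:
::ZZ::
::::::
::::::
33) ::::::
:ZZ:::
Z::Z::
Zv::Z:
::::Z:
::ZZ::
::::::
::::::
34) ::::::
:ZZ:::
Z::Z::
<Z::Z:
::::Z:
::ZZ::
::::::
::::::
35) ::::::
:ZZ:::
Z::Z::
:Z::Z:
v:::Z:
::ZZ::
::::::
::::::
36) ::::::
:ZZ:::
Z::Z::
:Z::Z:
Z:::Z<
::ZZ::
::::::
::::::
37) ::::::
:ZZ:::
Z::Z::
:Z::Z^
Z:::ZZ
::ZZ::
::::::
::::::
38) ::::::
:ZZ:::
Z::Z::
>Z::ZZ
Z:::ZZ
::ZZ::
::::::
::::::
39) ::::::
:ZZ:::
Z::Z::
ZZ::ZZ
v:::ZZ
::ZZ::
::::::
::::::

south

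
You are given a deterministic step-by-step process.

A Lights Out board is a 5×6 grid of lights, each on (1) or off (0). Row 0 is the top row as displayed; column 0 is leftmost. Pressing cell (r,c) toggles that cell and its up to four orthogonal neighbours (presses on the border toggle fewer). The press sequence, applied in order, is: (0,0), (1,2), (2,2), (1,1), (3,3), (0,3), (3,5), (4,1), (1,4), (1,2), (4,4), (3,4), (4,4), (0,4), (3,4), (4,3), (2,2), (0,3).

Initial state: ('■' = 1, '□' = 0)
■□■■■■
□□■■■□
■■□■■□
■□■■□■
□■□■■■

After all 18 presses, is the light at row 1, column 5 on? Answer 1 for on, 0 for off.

1

gen 0: ■□■■■■
□□■■■□
■■□■■□
■□■■□■
□■□■■■
gen 1: □■■■■■
■□■■■□
■■□■■□
■□■■□■
□■□■■■
gen 2: □■□■■■
■■□□■□
■■■■■□
■□■■□■
□■□■■■
gen 3: □■□■■■
■■■□■□
■□□□■□
■□□■□■
□■□■■■
gen 4: □□□■■■
□□□□■□
■■□□■□
■□□■□■
□■□■■■
gen 5: □□□■■■
□□□□■□
■■□■■□
■□■□■■
□■□□■■
gen 6: □□■□□■
□□□■■□
■■□■■□
■□■□■■
□■□□■■
gen 7: □□■□□■
□□□■■□
■■□■■■
■□■□□□
□■□□■□
gen 8: □□■□□■
□□□■■□
■■□■■■
■■■□□□
■□■□■□
gen 9: □□■□■■
□□□□□■
■■□■□■
■■■□□□
■□■□■□
gen 10: □□□□■■
□■■■□■
■■■■□■
■■■□□□
■□■□■□
gen 11: □□□□■■
□■■■□■
■■■■□■
■■■□■□
■□■■□■
gen 12: □□□□■■
□■■■□■
■■■■■■
■■■■□■
■□■■■■
gen 13: □□□□■■
□■■■□■
■■■■■■
■■■■■■
■□■□□□
gen 14: □□□■□□
□■■■■■
■■■■■■
■■■■■■
■□■□□□
gen 15: □□□■□□
□■■■■■
■■■■□■
■■■□□□
■□■□■□
gen 16: □□□■□□
□■■■■■
■■■■□■
■■■■□□
■□□■□□
gen 17: □□□■□□
□■□■■■
■□□□□■
■■□■□□
■□□■□□
gen 18: □□■□■□
□■□□■■
■□□□□■
■■□■□□
■□□■□□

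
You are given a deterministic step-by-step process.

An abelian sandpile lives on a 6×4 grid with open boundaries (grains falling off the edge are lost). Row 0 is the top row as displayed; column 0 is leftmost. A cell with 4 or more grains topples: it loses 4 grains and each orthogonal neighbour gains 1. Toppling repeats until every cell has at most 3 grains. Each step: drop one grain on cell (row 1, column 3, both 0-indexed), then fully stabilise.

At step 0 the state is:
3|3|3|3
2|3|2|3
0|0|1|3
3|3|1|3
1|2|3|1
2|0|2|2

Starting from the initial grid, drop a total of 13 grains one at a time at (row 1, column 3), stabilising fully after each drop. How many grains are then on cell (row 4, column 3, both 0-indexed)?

2

k=0  3|3|3|3
2|3|2|3
0|0|1|3
3|3|1|3
1|2|3|1
2|0|2|2
k=1  1|2|2|1
0|2|1|3
1|1|3|1
3|3|2|0
1|2|3|2
2|0|2|2
k=2  1|2|2|2
0|2|2|0
1|1|3|2
3|3|2|0
1|2|3|2
2|0|2|2
k=3  1|2|2|2
0|2|2|1
1|1|3|2
3|3|2|0
1|2|3|2
2|0|2|2
k=4  1|2|2|2
0|2|2|2
1|1|3|2
3|3|2|0
1|2|3|2
2|0|2|2
k=5  1|2|2|2
0|2|2|3
1|1|3|2
3|3|2|0
1|2|3|2
2|0|2|2
k=6  1|2|2|3
0|2|3|0
1|1|3|3
3|3|2|0
1|2|3|2
2|0|2|2
k=7  1|2|2|3
0|2|3|1
1|1|3|3
3|3|2|0
1|2|3|2
2|0|2|2
k=8  1|2|2|3
0|2|3|2
1|1|3|3
3|3|2|0
1|2|3|2
2|0|2|2
k=9  1|2|2|3
0|2|3|3
1|1|3|3
3|3|2|0
1|2|3|2
2|0|2|2
k=10  1|3|0|1
0|3|2|3
1|2|1|1
3|3|3|1
1|2|3|2
2|0|2|2
k=11  1|3|0|2
0|3|3|0
1|2|1|2
3|3|3|1
1|2|3|2
2|0|2|2
k=12  1|3|0|2
0|3|3|1
1|2|1|2
3|3|3|1
1|2|3|2
2|0|2|2
k=13  1|3|0|2
0|3|3|2
1|2|1|2
3|3|3|1
1|2|3|2
2|0|2|2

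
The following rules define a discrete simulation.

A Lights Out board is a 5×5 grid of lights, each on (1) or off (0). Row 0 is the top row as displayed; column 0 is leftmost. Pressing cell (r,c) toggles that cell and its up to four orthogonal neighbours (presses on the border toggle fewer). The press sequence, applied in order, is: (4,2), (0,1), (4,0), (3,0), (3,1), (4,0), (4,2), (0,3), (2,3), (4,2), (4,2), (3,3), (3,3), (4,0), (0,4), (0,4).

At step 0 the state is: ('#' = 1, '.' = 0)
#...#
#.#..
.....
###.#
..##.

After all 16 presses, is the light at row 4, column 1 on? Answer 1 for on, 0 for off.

0

[0] #...#
#.#..
.....
###.#
..##.
[1] #...#
#.#..
.....
##..#
.#...
[2] .##.#
###..
.....
##..#
.#...
[3] .##.#
###..
.....
.#..#
#....
[4] .##.#
###..
#....
#...#
.....
[5] .##.#
###..
##...
.##.#
.#...
[6] .##.#
###..
##...
###.#
#....
[7] .##.#
###..
##...
##..#
####.
[8] .#.#.
####.
##...
##..#
####.
[9] .#.#.
###..
#####
##.##
####.
[10] .#.#.
###..
#####
#####
#....
[11] .#.#.
###..
#####
##.##
####.
[12] .#.#.
###..
###.#
###..
###..
[13] .#.#.
###..
#####
##.##
####.
[14] .#.#.
###..
#####
.#.##
..##.
[15] .#..#
###.#
#####
.#.##
..##.
[16] .#.#.
###..
#####
.#.##
..##.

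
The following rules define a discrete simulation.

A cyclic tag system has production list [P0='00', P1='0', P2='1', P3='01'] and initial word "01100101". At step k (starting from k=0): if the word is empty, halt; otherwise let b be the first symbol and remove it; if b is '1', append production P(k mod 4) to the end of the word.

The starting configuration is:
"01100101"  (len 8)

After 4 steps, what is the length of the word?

6

t=0: "01100101"  (len 8)
t=1: "1100101"  (len 7)
t=2: "1001010"  (len 7)
t=3: "0010101"  (len 7)
t=4: "010101"  (len 6)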